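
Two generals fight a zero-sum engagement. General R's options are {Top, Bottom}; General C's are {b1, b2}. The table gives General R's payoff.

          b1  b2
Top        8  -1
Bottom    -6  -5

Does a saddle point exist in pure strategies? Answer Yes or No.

Row minima: Top → -1, Bottom → -6; maximin = -1.
Column maxima: b1 → 8, b2 → -1; minimax = -1.
maximin = minimax = -1, so a saddle point exists.

Yes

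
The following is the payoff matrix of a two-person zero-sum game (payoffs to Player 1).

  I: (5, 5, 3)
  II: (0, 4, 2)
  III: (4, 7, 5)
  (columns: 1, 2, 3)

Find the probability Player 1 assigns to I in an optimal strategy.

Row minima: I → 3, II → 0, III → 4; maximin = 4.
Column maxima: 1 → 5, 2 → 7, 3 → 5; minimax = 5.
4 ≠ 5, so there is no saddle point; optimal play is mixed.
II is strictly dominated by I, so Player 1 never plays it.
2 is strictly dominated by 3 (it gives Player 1 strictly more in every row), so Player 2 never plays it.
On the remaining 2×2 (I, III vs 1, 3):
Let Player 1 play I with probability p. Expected payoff against 1: 5p + 4(1−p) = p + 4; against 3: 3p + 5(1−p) = −2p + 5.
Setting these equal: p + 4 = −2p + 5 ⇒ 3p = 1 ⇒ p = 1/3, and the value is (1)·(1/3) + 4 = 13/3.
For Player 2: with q = P(1), equating I's and III's payoffs gives 2q + 3 = −q + 5 ⇒ q = 2/3.

1/3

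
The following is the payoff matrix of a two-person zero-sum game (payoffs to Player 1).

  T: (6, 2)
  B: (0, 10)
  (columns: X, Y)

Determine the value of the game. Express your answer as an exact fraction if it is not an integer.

Row minima: T → 2, B → 0; maximin = 2.
Column maxima: X → 6, Y → 10; minimax = 6.
2 ≠ 6, so there is no saddle point; optimal play is mixed.
Let Player 1 play T with probability p. Expected payoff against X: 6p + 0(1−p) = 6p; against Y: 2p + 10(1−p) = −8p + 10.
Setting these equal: 6p = −8p + 10 ⇒ 14p = 10 ⇒ p = 5/7, and the value is (6)·(5/7) = 30/7.
For Player 2: with q = P(X), equating T's and B's payoffs gives 4q + 2 = −10q + 10 ⇒ q = 4/7.

30/7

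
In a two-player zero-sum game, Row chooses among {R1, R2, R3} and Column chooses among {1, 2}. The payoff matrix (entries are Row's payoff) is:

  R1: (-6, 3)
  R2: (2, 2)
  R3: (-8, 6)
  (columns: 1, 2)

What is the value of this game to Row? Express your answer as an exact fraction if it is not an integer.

2

Row minima: R1 → -6, R2 → 2, R3 → -8; maximin = 2.
Column maxima: 1 → 2, 2 → 6; minimax = 2.
Since maximin = minimax = 2, there is a saddle point and the value is 2.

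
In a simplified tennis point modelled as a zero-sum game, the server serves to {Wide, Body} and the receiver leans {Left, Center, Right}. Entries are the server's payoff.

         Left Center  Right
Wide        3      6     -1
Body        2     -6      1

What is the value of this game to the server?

Row minima: Wide → -1, Body → -6; maximin = -1.
Column maxima: Left → 3, Center → 6, Right → 1; minimax = 1.
-1 ≠ 1, so there is no saddle point; optimal play is mixed.
Left is strictly dominated by Right (it gives the server strictly more in every row), so the receiver never plays it.
On the remaining 2×2 (Wide, Body vs Center, Right):
Let the server play Wide with probability p. Expected payoff against Center: 6p + (-6)(1−p) = 12p − 6; against Right: (-1)p + 1(1−p) = −2p + 1.
Setting these equal: 12p − 6 = −2p + 1 ⇒ 14p = 7 ⇒ p = 1/2, and the value is (12)·(1/2) − 6 = 0.
For the receiver: with q = P(Center), equating Wide's and Body's payoffs gives 7q − 1 = −7q + 1 ⇒ q = 1/7.

0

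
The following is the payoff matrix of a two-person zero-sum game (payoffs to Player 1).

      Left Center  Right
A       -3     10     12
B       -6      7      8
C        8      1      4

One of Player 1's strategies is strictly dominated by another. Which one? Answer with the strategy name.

A gives a strictly higher payoff than B against every column: -3 > -6, 10 > 7, 12 > 8.
So B is strictly dominated and Player 1 never plays it.

B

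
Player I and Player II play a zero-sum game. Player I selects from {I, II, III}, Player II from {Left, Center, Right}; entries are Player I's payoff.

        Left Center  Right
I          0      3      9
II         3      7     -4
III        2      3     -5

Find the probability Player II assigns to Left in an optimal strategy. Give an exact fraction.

Row minima: I → 0, II → -4, III → -5; maximin = 0.
Column maxima: Left → 3, Center → 7, Right → 9; minimax = 3.
0 ≠ 3, so there is no saddle point; optimal play is mixed.
III is strictly dominated by II, so Player I never plays it.
Center is strictly dominated by Left (it gives Player I strictly more in every row), so Player II never plays it.
On the remaining 2×2 (I, II vs Left, Right):
Let Player I play I with probability p. Expected payoff against Left: 0p + 3(1−p) = −3p + 3; against Right: 9p + (-4)(1−p) = 13p − 4.
Setting these equal: −3p + 3 = 13p − 4 ⇒ −16p = -7 ⇒ p = 7/16, and the value is (-3)·(7/16) + 3 = 27/16.
For Player II: with q = P(Left), equating I's and II's payoffs gives −9q + 9 = 7q − 4 ⇒ q = 13/16.

13/16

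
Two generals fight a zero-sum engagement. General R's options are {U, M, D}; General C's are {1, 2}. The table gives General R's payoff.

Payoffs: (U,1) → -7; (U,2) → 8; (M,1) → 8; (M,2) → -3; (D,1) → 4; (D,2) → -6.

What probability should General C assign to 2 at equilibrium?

Row minima: U → -7, M → -3, D → -6; maximin = -3.
Column maxima: 1 → 8, 2 → 8; minimax = 8.
-3 ≠ 8, so there is no saddle point; optimal play is mixed.
D is strictly dominated by M, so General R never plays it.
On the remaining 2×2 (U, M vs 1, 2):
Let General R play U with probability p. Expected payoff against 1: (-7)p + 8(1−p) = −15p + 8; against 2: 8p + (-3)(1−p) = 11p − 3.
Setting these equal: −15p + 8 = 11p − 3 ⇒ −26p = -11 ⇒ p = 11/26, and the value is (-15)·(11/26) + 8 = 43/26.
For General C: with q = P(1), equating U's and M's payoffs gives −15q + 8 = 11q − 3 ⇒ q = 11/26.

15/26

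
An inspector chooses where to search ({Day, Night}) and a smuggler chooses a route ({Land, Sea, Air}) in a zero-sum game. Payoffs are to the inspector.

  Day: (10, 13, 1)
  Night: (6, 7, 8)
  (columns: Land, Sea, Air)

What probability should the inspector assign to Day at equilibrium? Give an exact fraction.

Row minima: Day → 1, Night → 6; maximin = 6.
Column maxima: Land → 10, Sea → 13, Air → 8; minimax = 8.
6 ≠ 8, so there is no saddle point; optimal play is mixed.
Sea is strictly dominated by Land (it gives the inspector strictly more in every row), so the smuggler never plays it.
On the remaining 2×2 (Day, Night vs Land, Air):
Let the inspector play Day with probability p. Expected payoff against Land: 10p + 6(1−p) = 4p + 6; against Air: 1p + 8(1−p) = −7p + 8.
Setting these equal: 4p + 6 = −7p + 8 ⇒ 11p = 2 ⇒ p = 2/11, and the value is (4)·(2/11) + 6 = 74/11.
For the smuggler: with q = P(Land), equating Day's and Night's payoffs gives 9q + 1 = −2q + 8 ⇒ q = 7/11.

2/11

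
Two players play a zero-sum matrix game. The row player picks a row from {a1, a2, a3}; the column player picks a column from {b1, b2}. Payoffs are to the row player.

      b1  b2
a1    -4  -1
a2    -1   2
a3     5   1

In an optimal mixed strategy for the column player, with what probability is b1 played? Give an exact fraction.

Row minima: a1 → -4, a2 → -1, a3 → 1; maximin = 1.
Column maxima: b1 → 5, b2 → 2; minimax = 2.
1 ≠ 2, so there is no saddle point; optimal play is mixed.
a1 is strictly dominated by a2, so the row player never plays it.
On the remaining 2×2 (a2, a3 vs b1, b2):
Let the row player play a2 with probability p. Expected payoff against b1: (-1)p + 5(1−p) = −6p + 5; against b2: 2p + 1(1−p) = p + 1.
Setting these equal: −6p + 5 = p + 1 ⇒ −7p = -4 ⇒ p = 4/7, and the value is (-6)·(4/7) + 5 = 11/7.
For the column player: with q = P(b1), equating a2's and a3's payoffs gives −3q + 2 = 4q + 1 ⇒ q = 1/7.

1/7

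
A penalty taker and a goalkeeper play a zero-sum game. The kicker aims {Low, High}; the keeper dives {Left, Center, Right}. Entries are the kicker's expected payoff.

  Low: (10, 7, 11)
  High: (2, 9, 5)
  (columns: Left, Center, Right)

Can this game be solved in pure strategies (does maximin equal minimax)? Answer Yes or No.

No

Row minima: Low → 7, High → 2; maximin = 7.
Column maxima: Left → 10, Center → 9, Right → 11; minimax = 9.
7 ≠ 9, so no pure-strategy equilibrium exists.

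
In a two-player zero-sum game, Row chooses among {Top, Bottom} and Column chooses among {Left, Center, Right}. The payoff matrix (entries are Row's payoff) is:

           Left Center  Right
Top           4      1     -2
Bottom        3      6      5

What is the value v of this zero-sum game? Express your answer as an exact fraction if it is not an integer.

Row minima: Top → -2, Bottom → 3; maximin = 3.
Column maxima: Left → 4, Center → 6, Right → 5; minimax = 4.
3 ≠ 4, so there is no saddle point; optimal play is mixed.
Center is strictly dominated by Right (it gives Row strictly more in every row), so Column never plays it.
On the remaining 2×2 (Top, Bottom vs Left, Right):
Let Row play Top with probability p. Expected payoff against Left: 4p + 3(1−p) = p + 3; against Right: (-2)p + 5(1−p) = −7p + 5.
Setting these equal: p + 3 = −7p + 5 ⇒ 8p = 2 ⇒ p = 1/4, and the value is (1)·(1/4) + 3 = 13/4.
For Column: with q = P(Left), equating Top's and Bottom's payoffs gives 6q − 2 = −2q + 5 ⇒ q = 7/8.

13/4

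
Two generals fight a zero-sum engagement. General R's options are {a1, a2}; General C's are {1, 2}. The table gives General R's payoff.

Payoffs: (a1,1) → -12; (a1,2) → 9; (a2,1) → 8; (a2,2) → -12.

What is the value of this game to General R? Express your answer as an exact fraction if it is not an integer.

-72/41

Row minima: a1 → -12, a2 → -12; maximin = -12.
Column maxima: 1 → 8, 2 → 9; minimax = 8.
-12 ≠ 8, so there is no saddle point; optimal play is mixed.
Let General R play a1 with probability p. Expected payoff against 1: (-12)p + 8(1−p) = −20p + 8; against 2: 9p + (-12)(1−p) = 21p − 12.
Setting these equal: −20p + 8 = 21p − 12 ⇒ −41p = -20 ⇒ p = 20/41, and the value is (-20)·(20/41) + 8 = -72/41.
For General C: with q = P(1), equating a1's and a2's payoffs gives −21q + 9 = 20q − 12 ⇒ q = 21/41.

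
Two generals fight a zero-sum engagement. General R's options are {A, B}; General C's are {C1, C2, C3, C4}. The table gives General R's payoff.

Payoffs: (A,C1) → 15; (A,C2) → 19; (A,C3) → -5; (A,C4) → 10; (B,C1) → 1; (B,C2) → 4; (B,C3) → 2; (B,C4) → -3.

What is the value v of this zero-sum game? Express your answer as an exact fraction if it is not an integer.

1/4

Row minima: A → -5, B → -3; maximin = -3.
Column maxima: C1 → 15, C2 → 19, C3 → 2, C4 → 10; minimax = 2.
-3 ≠ 2, so there is no saddle point; optimal play is mixed.
C1 is strictly dominated by C4 (it gives General R strictly more in every row), so General C never plays it.
C2 is strictly dominated by C3 (it gives General R strictly more in every row), so General C never plays it.
On the remaining 2×2 (A, B vs C3, C4):
Let General R play A with probability p. Expected payoff against C3: (-5)p + 2(1−p) = −7p + 2; against C4: 10p + (-3)(1−p) = 13p − 3.
Setting these equal: −7p + 2 = 13p − 3 ⇒ −20p = -5 ⇒ p = 1/4, and the value is (-7)·(1/4) + 2 = 1/4.
For General C: with q = P(C3), equating A's and B's payoffs gives −15q + 10 = 5q − 3 ⇒ q = 13/20.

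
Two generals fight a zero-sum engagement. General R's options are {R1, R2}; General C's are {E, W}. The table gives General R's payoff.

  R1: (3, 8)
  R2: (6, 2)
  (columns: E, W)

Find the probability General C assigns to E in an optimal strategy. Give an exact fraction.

Row minima: R1 → 3, R2 → 2; maximin = 3.
Column maxima: E → 6, W → 8; minimax = 6.
3 ≠ 6, so there is no saddle point; optimal play is mixed.
Let General R play R1 with probability p. Expected payoff against E: 3p + 6(1−p) = −3p + 6; against W: 8p + 2(1−p) = 6p + 2.
Setting these equal: −3p + 6 = 6p + 2 ⇒ −9p = -4 ⇒ p = 4/9, and the value is (-3)·(4/9) + 6 = 14/3.
For General C: with q = P(E), equating R1's and R2's payoffs gives −5q + 8 = 4q + 2 ⇒ q = 2/3.

2/3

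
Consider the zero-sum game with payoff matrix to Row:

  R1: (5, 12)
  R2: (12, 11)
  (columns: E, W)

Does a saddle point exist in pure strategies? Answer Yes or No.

Row minima: R1 → 5, R2 → 11; maximin = 11.
Column maxima: E → 12, W → 12; minimax = 12.
11 ≠ 12, so no pure-strategy equilibrium exists.

No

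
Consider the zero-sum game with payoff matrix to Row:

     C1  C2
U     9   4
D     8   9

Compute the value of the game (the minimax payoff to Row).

Row minima: U → 4, D → 8; maximin = 8.
Column maxima: C1 → 9, C2 → 9; minimax = 9.
8 ≠ 9, so there is no saddle point; optimal play is mixed.
Let Row play U with probability p. Expected payoff against C1: 9p + 8(1−p) = p + 8; against C2: 4p + 9(1−p) = −5p + 9.
Setting these equal: p + 8 = −5p + 9 ⇒ 6p = 1 ⇒ p = 1/6, and the value is (1)·(1/6) + 8 = 49/6.
For Column: with q = P(C1), equating U's and D's payoffs gives 5q + 4 = −q + 9 ⇒ q = 5/6.

49/6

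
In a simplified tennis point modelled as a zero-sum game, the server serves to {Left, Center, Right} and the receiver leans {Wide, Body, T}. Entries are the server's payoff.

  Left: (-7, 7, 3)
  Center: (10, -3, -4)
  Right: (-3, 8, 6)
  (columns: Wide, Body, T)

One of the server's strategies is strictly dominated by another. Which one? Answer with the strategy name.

Right gives a strictly higher payoff than Left against every column: -3 > -7, 8 > 7, 6 > 3.
So Left is strictly dominated and the server never plays it.

Left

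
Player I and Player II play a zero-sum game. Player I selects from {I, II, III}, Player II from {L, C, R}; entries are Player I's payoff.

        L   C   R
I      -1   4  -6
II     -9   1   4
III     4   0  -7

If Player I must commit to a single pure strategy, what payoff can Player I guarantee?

-6

Row minima: I → -6, II → -9, III → -7.
The best of these is -6.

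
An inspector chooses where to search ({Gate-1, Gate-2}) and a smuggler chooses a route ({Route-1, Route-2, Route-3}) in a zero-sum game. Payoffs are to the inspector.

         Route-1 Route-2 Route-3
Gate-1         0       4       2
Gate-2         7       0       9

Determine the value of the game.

28/11

Row minima: Gate-1 → 0, Gate-2 → 0; maximin = 0.
Column maxima: Route-1 → 7, Route-2 → 4, Route-3 → 9; minimax = 4.
0 ≠ 4, so there is no saddle point; optimal play is mixed.
Route-3 is strictly dominated by Route-1 (it gives the inspector strictly more in every row), so the smuggler never plays it.
On the remaining 2×2 (Gate-1, Gate-2 vs Route-1, Route-2):
Let the inspector play Gate-1 with probability p. Expected payoff against Route-1: 0p + 7(1−p) = −7p + 7; against Route-2: 4p + 0(1−p) = 4p.
Setting these equal: −7p + 7 = 4p ⇒ −11p = -7 ⇒ p = 7/11, and the value is (-7)·(7/11) + 7 = 28/11.
For the smuggler: with q = P(Route-1), equating Gate-1's and Gate-2's payoffs gives −4q + 4 = 7q ⇒ q = 4/11.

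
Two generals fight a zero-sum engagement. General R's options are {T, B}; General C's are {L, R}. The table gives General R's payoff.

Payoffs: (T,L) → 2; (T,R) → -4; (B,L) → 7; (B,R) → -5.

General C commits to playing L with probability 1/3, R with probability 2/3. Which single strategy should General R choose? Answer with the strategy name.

Expected payoff of T: (1/3)·2 + (2/3)·(-4) = -2.
Expected payoff of B: (1/3)·7 + (2/3)·(-5) = -1.
The largest is -1, so General R's best response is B.

B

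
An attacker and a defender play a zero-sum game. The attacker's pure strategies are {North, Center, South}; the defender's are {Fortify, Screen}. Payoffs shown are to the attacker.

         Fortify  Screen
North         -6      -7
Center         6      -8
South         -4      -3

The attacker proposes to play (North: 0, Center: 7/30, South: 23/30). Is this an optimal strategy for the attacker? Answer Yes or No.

No

Against Fortify this mix gives (7/30)·6 + (23/30)·(-4) = -5/3.
Against Screen this mix gives (7/30)·(-8) + (23/30)·(-3) = -25/6.
The defender will play Screen, holding the attacker to -25/6. Shifting weight toward the row that does better against Screen would raise this floor (the equalizing mix achieves -10/3 against both Screen and Fortify), so the proposed strategy is not optimal.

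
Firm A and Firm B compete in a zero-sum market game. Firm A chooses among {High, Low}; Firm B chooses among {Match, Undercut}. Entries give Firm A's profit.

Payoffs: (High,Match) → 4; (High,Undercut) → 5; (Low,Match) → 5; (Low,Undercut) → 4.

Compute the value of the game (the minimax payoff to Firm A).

Row minima: High → 4, Low → 4; maximin = 4.
Column maxima: Match → 5, Undercut → 5; minimax = 5.
4 ≠ 5, so there is no saddle point; optimal play is mixed.
Let Firm A play High with probability p. Expected payoff against Match: 4p + 5(1−p) = −p + 5; against Undercut: 5p + 4(1−p) = p + 4.
Setting these equal: −p + 5 = p + 4 ⇒ −2p = -1 ⇒ p = 1/2, and the value is (-1)·(1/2) + 5 = 9/2.
For Firm B: with q = P(Match), equating High's and Low's payoffs gives −q + 5 = q + 4 ⇒ q = 1/2.

9/2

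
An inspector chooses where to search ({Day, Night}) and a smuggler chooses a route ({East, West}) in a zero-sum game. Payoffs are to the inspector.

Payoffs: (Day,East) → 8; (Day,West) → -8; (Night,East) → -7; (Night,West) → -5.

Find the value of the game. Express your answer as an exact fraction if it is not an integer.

-16/3

Row minima: Day → -8, Night → -7; maximin = -7.
Column maxima: East → 8, West → -5; minimax = -5.
-7 ≠ -5, so there is no saddle point; optimal play is mixed.
Let the inspector play Day with probability p. Expected payoff against East: 8p + (-7)(1−p) = 15p − 7; against West: (-8)p + (-5)(1−p) = −3p − 5.
Setting these equal: 15p − 7 = −3p − 5 ⇒ 18p = 2 ⇒ p = 1/9, and the value is (15)·(1/9) − 7 = -16/3.
For the smuggler: with q = P(East), equating Day's and Night's payoffs gives 16q − 8 = −2q − 5 ⇒ q = 1/6.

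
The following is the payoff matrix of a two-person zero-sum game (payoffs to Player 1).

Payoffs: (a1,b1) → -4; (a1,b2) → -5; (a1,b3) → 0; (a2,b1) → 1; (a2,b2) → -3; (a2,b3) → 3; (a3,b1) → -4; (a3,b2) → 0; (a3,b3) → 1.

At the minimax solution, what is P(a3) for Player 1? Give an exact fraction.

1/2

Row minima: a1 → -5, a2 → -3, a3 → -4; maximin = -3.
Column maxima: b1 → 1, b2 → 0, b3 → 3; minimax = 0.
-3 ≠ 0, so there is no saddle point; optimal play is mixed.
a1 is strictly dominated by a2, so Player 1 never plays it.
b3 is strictly dominated by b1 (it gives Player 1 strictly more in every row), so Player 2 never plays it.
On the remaining 2×2 (a2, a3 vs b1, b2):
Let Player 1 play a2 with probability p. Expected payoff against b1: 1p + (-4)(1−p) = 5p − 4; against b2: (-3)p + 0(1−p) = −3p.
Setting these equal: 5p − 4 = −3p ⇒ 8p = 4 ⇒ p = 1/2, and the value is (5)·(1/2) − 4 = -3/2.
For Player 2: with q = P(b1), equating a2's and a3's payoffs gives 4q − 3 = −4q ⇒ q = 3/8.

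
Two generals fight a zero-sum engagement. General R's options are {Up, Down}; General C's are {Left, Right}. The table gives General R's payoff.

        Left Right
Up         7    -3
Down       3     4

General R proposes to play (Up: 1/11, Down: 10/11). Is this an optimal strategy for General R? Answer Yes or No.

Yes

Against Left this mix gives (1/11)·7 + (10/11)·3 = 37/11.
Against Right this mix gives (1/11)·(-3) + (10/11)·4 = 37/11.
All of General C's active replies (Left, Right) yield 37/11, and no column does worse for General R. The mix makes General C indifferent and guarantees 37/11, so it is optimal.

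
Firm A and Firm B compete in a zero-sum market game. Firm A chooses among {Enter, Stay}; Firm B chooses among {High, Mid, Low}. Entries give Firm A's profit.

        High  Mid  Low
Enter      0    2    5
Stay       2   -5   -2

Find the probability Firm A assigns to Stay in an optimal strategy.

Row minima: Enter → 0, Stay → -5; maximin = 0.
Column maxima: High → 2, Mid → 2, Low → 5; minimax = 2.
0 ≠ 2, so there is no saddle point; optimal play is mixed.
Low is strictly dominated by Mid (it gives Firm A strictly more in every row), so Firm B never plays it.
On the remaining 2×2 (Enter, Stay vs High, Mid):
Let Firm A play Enter with probability p. Expected payoff against High: 0p + 2(1−p) = −2p + 2; against Mid: 2p + (-5)(1−p) = 7p − 5.
Setting these equal: −2p + 2 = 7p − 5 ⇒ −9p = -7 ⇒ p = 7/9, and the value is (-2)·(7/9) + 2 = 4/9.
For Firm B: with q = P(High), equating Enter's and Stay's payoffs gives −2q + 2 = 7q − 5 ⇒ q = 7/9.

2/9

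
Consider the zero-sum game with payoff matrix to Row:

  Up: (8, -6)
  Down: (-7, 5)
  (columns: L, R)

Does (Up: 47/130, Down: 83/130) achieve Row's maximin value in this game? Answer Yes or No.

Against L this mix gives (47/130)·8 + (83/130)·(-7) = -41/26.
Against R this mix gives (47/130)·(-6) + (83/130)·5 = 133/130.
Column will play L, holding Row to -41/26. Shifting weight toward the row that does better against L would raise this floor (the equalizing mix achieves -1/13 against both L and R), so the proposed strategy is not optimal.

No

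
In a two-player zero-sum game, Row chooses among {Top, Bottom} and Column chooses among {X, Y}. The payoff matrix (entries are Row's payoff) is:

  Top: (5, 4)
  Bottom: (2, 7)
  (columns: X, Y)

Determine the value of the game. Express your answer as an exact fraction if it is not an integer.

9/2

Row minima: Top → 4, Bottom → 2; maximin = 4.
Column maxima: X → 5, Y → 7; minimax = 5.
4 ≠ 5, so there is no saddle point; optimal play is mixed.
Let Row play Top with probability p. Expected payoff against X: 5p + 2(1−p) = 3p + 2; against Y: 4p + 7(1−p) = −3p + 7.
Setting these equal: 3p + 2 = −3p + 7 ⇒ 6p = 5 ⇒ p = 5/6, and the value is (3)·(5/6) + 2 = 9/2.
For Column: with q = P(X), equating Top's and Bottom's payoffs gives q + 4 = −5q + 7 ⇒ q = 1/2.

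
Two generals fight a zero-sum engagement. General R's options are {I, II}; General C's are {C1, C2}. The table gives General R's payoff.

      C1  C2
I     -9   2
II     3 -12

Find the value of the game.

Row minima: I → -9, II → -12; maximin = -9.
Column maxima: C1 → 3, C2 → 2; minimax = 2.
-9 ≠ 2, so there is no saddle point; optimal play is mixed.
Let General R play I with probability p. Expected payoff against C1: (-9)p + 3(1−p) = −12p + 3; against C2: 2p + (-12)(1−p) = 14p − 12.
Setting these equal: −12p + 3 = 14p − 12 ⇒ −26p = -15 ⇒ p = 15/26, and the value is (-12)·(15/26) + 3 = -51/13.
For General C: with q = P(C1), equating I's and II's payoffs gives −11q + 2 = 15q − 12 ⇒ q = 7/13.

-51/13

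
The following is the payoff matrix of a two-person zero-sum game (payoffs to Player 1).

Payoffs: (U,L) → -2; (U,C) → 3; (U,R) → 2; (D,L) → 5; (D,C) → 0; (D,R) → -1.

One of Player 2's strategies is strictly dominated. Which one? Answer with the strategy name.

C

R holds Player 1's payoff strictly below C in every row: 2 < 3, -1 < 0.
So C is strictly dominated for Player 2.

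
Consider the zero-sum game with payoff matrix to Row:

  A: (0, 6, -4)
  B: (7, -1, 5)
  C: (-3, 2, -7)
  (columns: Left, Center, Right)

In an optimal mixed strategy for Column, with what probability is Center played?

9/16

Row minima: A → -4, B → -1, C → -7; maximin = -1.
Column maxima: Left → 7, Center → 6, Right → 5; minimax = 5.
-1 ≠ 5, so there is no saddle point; optimal play is mixed.
C is strictly dominated by A, so Row never plays it.
Left is strictly dominated by Right (it gives Row strictly more in every row), so Column never plays it.
On the remaining 2×2 (A, B vs Center, Right):
Let Row play A with probability p. Expected payoff against Center: 6p + (-1)(1−p) = 7p − 1; against Right: (-4)p + 5(1−p) = −9p + 5.
Setting these equal: 7p − 1 = −9p + 5 ⇒ 16p = 6 ⇒ p = 3/8, and the value is (7)·(3/8) − 1 = 13/8.
For Column: with q = P(Center), equating A's and B's payoffs gives 10q − 4 = −6q + 5 ⇒ q = 9/16.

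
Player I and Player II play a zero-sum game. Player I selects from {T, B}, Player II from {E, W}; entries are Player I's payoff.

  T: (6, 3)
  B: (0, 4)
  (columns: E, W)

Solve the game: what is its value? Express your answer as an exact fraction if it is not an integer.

24/7

Row minima: T → 3, B → 0; maximin = 3.
Column maxima: E → 6, W → 4; minimax = 4.
3 ≠ 4, so there is no saddle point; optimal play is mixed.
Let Player I play T with probability p. Expected payoff against E: 6p + 0(1−p) = 6p; against W: 3p + 4(1−p) = −p + 4.
Setting these equal: 6p = −p + 4 ⇒ 7p = 4 ⇒ p = 4/7, and the value is (6)·(4/7) = 24/7.
For Player II: with q = P(E), equating T's and B's payoffs gives 3q + 3 = −4q + 4 ⇒ q = 1/7.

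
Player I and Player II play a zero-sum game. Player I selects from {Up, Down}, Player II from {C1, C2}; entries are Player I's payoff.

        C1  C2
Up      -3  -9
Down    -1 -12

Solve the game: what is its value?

-9

Row minima: Up → -9, Down → -12; maximin = -9.
Column maxima: C1 → -1, C2 → -9; minimax = -9.
Since maximin = minimax = -9, there is a saddle point and the value is -9.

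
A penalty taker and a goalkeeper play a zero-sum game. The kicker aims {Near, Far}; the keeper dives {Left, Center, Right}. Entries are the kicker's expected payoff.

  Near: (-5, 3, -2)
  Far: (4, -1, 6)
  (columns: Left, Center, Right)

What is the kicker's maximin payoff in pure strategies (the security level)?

-1

Row minima: Near → -5, Far → -1.
The best of these is -1.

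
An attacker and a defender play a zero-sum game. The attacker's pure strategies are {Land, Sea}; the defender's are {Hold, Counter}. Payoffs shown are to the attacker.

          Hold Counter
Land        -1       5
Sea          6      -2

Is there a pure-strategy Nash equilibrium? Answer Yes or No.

Row minima: Land → -1, Sea → -2; maximin = -1.
Column maxima: Hold → 6, Counter → 5; minimax = 5.
-1 ≠ 5, so no pure-strategy equilibrium exists.

No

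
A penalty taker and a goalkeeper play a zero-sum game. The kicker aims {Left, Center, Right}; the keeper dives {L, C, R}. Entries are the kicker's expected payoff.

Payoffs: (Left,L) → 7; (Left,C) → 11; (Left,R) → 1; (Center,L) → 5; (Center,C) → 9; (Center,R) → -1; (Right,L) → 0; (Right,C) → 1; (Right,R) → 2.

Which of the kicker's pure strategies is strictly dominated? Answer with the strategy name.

Left gives a strictly higher payoff than Center against every column: 7 > 5, 11 > 9, 1 > -1.
So Center is strictly dominated and the kicker never plays it.

Center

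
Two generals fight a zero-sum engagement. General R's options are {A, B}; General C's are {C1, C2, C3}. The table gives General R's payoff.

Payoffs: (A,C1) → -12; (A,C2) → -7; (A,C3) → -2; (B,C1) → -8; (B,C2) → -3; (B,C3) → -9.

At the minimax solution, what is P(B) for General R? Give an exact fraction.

10/11

Row minima: A → -12, B → -9; maximin = -9.
Column maxima: C1 → -8, C2 → -3, C3 → -2; minimax = -8.
-9 ≠ -8, so there is no saddle point; optimal play is mixed.
C2 is strictly dominated by C1 (it gives General R strictly more in every row), so General C never plays it.
On the remaining 2×2 (A, B vs C1, C3):
Let General R play A with probability p. Expected payoff against C1: (-12)p + (-8)(1−p) = −4p − 8; against C3: (-2)p + (-9)(1−p) = 7p − 9.
Setting these equal: −4p − 8 = 7p − 9 ⇒ −11p = -1 ⇒ p = 1/11, and the value is (-4)·(1/11) − 8 = -92/11.
For General C: with q = P(C1), equating A's and B's payoffs gives −10q − 2 = q − 9 ⇒ q = 7/11.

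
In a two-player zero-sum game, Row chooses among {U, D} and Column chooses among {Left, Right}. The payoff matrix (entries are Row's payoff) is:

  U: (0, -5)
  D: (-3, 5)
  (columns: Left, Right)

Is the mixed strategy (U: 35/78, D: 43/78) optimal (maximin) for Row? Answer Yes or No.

No

Against Left this mix gives (35/78)·0 + (43/78)·(-3) = -43/26.
Against Right this mix gives (35/78)·(-5) + (43/78)·5 = 20/39.
Column will play Left, holding Row to -43/26. Shifting weight toward the row that does better against Left would raise this floor (the equalizing mix achieves -15/13 against both Left and Right), so the proposed strategy is not optimal.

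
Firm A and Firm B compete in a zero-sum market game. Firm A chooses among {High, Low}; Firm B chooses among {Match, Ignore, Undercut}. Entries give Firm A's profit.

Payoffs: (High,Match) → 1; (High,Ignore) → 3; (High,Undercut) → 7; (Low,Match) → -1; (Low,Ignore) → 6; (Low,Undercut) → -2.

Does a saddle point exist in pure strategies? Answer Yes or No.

Yes

Row minima: High → 1, Low → -2; maximin = 1.
Column maxima: Match → 1, Ignore → 6, Undercut → 7; minimax = 1.
maximin = minimax = 1, so a saddle point exists.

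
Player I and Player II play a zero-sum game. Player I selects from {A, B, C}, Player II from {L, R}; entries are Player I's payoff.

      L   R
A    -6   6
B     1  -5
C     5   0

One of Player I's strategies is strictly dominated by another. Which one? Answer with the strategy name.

C gives a strictly higher payoff than B against every column: 5 > 1, 0 > -5.
So B is strictly dominated and Player I never plays it.

B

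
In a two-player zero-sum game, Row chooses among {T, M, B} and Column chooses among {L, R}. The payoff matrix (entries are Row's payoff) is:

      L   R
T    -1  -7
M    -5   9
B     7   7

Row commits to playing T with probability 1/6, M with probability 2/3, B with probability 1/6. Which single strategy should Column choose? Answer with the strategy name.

L

If Column plays L, Row's expected payoff is (1/6)·(-1) + (2/3)·(-5) + (1/6)·7 = -7/3.
If Column plays R, Row's expected payoff is (1/6)·(-7) + (2/3)·9 + (1/6)·7 = 6.
Column minimizes Row's payoff; the smallest is -7/3, so the best response is L.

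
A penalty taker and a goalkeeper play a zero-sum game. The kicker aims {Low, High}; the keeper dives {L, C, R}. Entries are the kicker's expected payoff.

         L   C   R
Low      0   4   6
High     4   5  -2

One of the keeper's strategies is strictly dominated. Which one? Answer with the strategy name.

C

L holds the kicker's payoff strictly below C in every row: 0 < 4, 4 < 5.
So C is strictly dominated for the keeper.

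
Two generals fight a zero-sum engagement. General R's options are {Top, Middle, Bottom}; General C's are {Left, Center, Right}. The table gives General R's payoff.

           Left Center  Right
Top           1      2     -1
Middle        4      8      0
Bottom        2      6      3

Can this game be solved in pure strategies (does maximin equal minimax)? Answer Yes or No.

Row minima: Top → -1, Middle → 0, Bottom → 2; maximin = 2.
Column maxima: Left → 4, Center → 8, Right → 3; minimax = 3.
2 ≠ 3, so no pure-strategy equilibrium exists.

No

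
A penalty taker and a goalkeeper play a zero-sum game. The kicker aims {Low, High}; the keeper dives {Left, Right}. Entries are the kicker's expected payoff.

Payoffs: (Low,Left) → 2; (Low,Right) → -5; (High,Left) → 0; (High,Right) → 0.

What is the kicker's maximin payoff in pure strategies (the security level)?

Row minima: Low → -5, High → 0.
The best of these is 0.

0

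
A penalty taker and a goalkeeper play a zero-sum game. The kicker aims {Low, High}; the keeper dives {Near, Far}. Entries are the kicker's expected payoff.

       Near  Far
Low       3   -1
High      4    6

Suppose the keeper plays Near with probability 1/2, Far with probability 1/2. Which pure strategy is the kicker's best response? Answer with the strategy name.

High

Expected payoff of Low: (1/2)·3 + (1/2)·(-1) = 1.
Expected payoff of High: (1/2)·4 + (1/2)·6 = 5.
The largest is 5, so the kicker's best response is High.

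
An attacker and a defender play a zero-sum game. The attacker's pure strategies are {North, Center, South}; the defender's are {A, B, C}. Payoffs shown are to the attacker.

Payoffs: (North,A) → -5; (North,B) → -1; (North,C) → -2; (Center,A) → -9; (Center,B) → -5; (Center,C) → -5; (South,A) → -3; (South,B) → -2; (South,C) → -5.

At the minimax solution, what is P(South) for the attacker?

Row minima: North → -5, Center → -9, South → -5; maximin = -5.
Column maxima: A → -3, B → -1, C → -2; minimax = -3.
-5 ≠ -3, so there is no saddle point; optimal play is mixed.
Center is strictly dominated by North, so the attacker never plays it.
B is strictly dominated by A (it gives the attacker strictly more in every row), so the defender never plays it.
On the remaining 2×2 (North, South vs A, C):
Let the attacker play North with probability p. Expected payoff against A: (-5)p + (-3)(1−p) = −2p − 3; against C: (-2)p + (-5)(1−p) = 3p − 5.
Setting these equal: −2p − 3 = 3p − 5 ⇒ −5p = -2 ⇒ p = 2/5, and the value is (-2)·(2/5) − 3 = -19/5.
For the defender: with q = P(A), equating North's and South's payoffs gives −3q − 2 = 2q − 5 ⇒ q = 3/5.

3/5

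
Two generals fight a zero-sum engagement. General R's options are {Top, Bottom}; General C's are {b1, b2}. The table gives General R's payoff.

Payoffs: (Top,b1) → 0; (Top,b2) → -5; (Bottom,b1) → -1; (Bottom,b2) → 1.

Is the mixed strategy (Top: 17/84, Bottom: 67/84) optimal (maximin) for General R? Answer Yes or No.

Against b1 this mix gives (17/84)·0 + (67/84)·(-1) = -67/84.
Against b2 this mix gives (17/84)·(-5) + (67/84)·1 = -3/14.
General C will play b1, holding General R to -67/84. Shifting weight toward the row that does better against b1 would raise this floor (the equalizing mix achieves -5/7 against both b1 and b2), so the proposed strategy is not optimal.

No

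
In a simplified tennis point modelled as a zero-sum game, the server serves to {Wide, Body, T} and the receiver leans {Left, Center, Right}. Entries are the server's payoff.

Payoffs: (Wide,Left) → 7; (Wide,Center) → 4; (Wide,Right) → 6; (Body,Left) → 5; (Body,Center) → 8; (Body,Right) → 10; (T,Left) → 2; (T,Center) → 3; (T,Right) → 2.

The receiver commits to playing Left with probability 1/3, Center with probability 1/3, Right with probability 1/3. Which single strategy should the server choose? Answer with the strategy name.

Body

Expected payoff of Wide: (1/3)·7 + (1/3)·4 + (1/3)·6 = 17/3.
Expected payoff of Body: (1/3)·5 + (1/3)·8 + (1/3)·10 = 23/3.
Expected payoff of T: (1/3)·2 + (1/3)·3 + (1/3)·2 = 7/3.
The largest is 23/3, so the server's best response is Body.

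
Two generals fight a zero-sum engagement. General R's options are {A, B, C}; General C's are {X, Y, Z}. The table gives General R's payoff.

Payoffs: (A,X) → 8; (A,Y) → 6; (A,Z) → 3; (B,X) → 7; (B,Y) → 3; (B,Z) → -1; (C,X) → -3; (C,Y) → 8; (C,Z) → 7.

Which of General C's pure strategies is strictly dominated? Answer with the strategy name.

Y

Z holds General R's payoff strictly below Y in every row: 3 < 6, -1 < 3, 7 < 8.
So Y is strictly dominated for General C.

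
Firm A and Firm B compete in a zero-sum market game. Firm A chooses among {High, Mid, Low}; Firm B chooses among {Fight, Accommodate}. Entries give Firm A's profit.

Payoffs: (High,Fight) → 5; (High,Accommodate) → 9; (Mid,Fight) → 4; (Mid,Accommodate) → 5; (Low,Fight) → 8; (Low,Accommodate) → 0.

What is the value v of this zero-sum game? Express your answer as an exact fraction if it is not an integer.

Row minima: High → 5, Mid → 4, Low → 0; maximin = 5.
Column maxima: Fight → 8, Accommodate → 9; minimax = 8.
5 ≠ 8, so there is no saddle point; optimal play is mixed.
Mid is strictly dominated by High, so Firm A never plays it.
On the remaining 2×2 (High, Low vs Fight, Accommodate):
Let Firm A play High with probability p. Expected payoff against Fight: 5p + 8(1−p) = −3p + 8; against Accommodate: 9p + 0(1−p) = 9p.
Setting these equal: −3p + 8 = 9p ⇒ −12p = -8 ⇒ p = 2/3, and the value is (-3)·(2/3) + 8 = 6.
For Firm B: with q = P(Fight), equating High's and Low's payoffs gives −4q + 9 = 8q ⇒ q = 3/4.

6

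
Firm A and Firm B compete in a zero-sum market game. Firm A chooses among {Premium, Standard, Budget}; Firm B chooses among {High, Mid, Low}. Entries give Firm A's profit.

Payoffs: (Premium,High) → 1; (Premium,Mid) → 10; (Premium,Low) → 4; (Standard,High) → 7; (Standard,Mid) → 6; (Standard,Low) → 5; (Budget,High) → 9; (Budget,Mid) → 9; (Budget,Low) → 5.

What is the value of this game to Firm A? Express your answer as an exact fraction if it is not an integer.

5

Row minima: Premium → 1, Standard → 5, Budget → 5; maximin = 5.
Column maxima: High → 9, Mid → 10, Low → 5; minimax = 5.
Since maximin = minimax = 5, there is a saddle point and the value is 5.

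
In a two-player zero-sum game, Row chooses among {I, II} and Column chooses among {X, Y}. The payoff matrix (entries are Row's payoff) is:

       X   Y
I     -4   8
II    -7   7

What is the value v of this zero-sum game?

-4

Row minima: I → -4, II → -7; maximin = -4.
Column maxima: X → -4, Y → 8; minimax = -4.
Since maximin = minimax = -4, there is a saddle point and the value is -4.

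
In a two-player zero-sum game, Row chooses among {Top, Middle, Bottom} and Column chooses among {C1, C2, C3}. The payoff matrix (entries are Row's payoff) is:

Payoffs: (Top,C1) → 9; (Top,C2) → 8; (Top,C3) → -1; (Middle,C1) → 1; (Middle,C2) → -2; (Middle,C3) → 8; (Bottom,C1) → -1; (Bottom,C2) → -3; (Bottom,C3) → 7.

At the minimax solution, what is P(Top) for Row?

10/19

Row minima: Top → -1, Middle → -2, Bottom → -3; maximin = -1.
Column maxima: C1 → 9, C2 → 8, C3 → 8; minimax = 8.
-1 ≠ 8, so there is no saddle point; optimal play is mixed.
Bottom is strictly dominated by Middle, so Row never plays it.
C1 is strictly dominated by C2 (it gives Row strictly more in every row), so Column never plays it.
On the remaining 2×2 (Top, Middle vs C2, C3):
Let Row play Top with probability p. Expected payoff against C2: 8p + (-2)(1−p) = 10p − 2; against C3: (-1)p + 8(1−p) = −9p + 8.
Setting these equal: 10p − 2 = −9p + 8 ⇒ 19p = 10 ⇒ p = 10/19, and the value is (10)·(10/19) − 2 = 62/19.
For Column: with q = P(C2), equating Top's and Middle's payoffs gives 9q − 1 = −10q + 8 ⇒ q = 9/19.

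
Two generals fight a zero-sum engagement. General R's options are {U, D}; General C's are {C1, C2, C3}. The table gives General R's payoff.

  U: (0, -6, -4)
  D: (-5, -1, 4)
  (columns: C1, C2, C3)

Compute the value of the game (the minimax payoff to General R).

Row minima: U → -6, D → -5; maximin = -5.
Column maxima: C1 → 0, C2 → -1, C3 → 4; minimax = -1.
-5 ≠ -1, so there is no saddle point; optimal play is mixed.
C3 is strictly dominated by C2 (it gives General R strictly more in every row), so General C never plays it.
On the remaining 2×2 (U, D vs C1, C2):
Let General R play U with probability p. Expected payoff against C1: 0p + (-5)(1−p) = 5p − 5; against C2: (-6)p + (-1)(1−p) = −5p − 1.
Setting these equal: 5p − 5 = −5p − 1 ⇒ 10p = 4 ⇒ p = 2/5, and the value is (5)·(2/5) − 5 = -3.
For General C: with q = P(C1), equating U's and D's payoffs gives 6q − 6 = −4q − 1 ⇒ q = 1/2.

-3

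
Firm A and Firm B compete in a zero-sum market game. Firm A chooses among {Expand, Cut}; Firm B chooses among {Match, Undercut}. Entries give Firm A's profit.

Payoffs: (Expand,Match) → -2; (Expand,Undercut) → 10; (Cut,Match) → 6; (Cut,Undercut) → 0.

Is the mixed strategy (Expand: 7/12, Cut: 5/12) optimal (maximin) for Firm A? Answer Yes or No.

Against Match this mix gives (7/12)·(-2) + (5/12)·6 = 4/3.
Against Undercut this mix gives (7/12)·10 + (5/12)·0 = 35/6.
Firm B will play Match, holding Firm A to 4/3. Shifting weight toward the row that does better against Match would raise this floor (the equalizing mix achieves 10/3 against both Match and Undercut), so the proposed strategy is not optimal.

No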